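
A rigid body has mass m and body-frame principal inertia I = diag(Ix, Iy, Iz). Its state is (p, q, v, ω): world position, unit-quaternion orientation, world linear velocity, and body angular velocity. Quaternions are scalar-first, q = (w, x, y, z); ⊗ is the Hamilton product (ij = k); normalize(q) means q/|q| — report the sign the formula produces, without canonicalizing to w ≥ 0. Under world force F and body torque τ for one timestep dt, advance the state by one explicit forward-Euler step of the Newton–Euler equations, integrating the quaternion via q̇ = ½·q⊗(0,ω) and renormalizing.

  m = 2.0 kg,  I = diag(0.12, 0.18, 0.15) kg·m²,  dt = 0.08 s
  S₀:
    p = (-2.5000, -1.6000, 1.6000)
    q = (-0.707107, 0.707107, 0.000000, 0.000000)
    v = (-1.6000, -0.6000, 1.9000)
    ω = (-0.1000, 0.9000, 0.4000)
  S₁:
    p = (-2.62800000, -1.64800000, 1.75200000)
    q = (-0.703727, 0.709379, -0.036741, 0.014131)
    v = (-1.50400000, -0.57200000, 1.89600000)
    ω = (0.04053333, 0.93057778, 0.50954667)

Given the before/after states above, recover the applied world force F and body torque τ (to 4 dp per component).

F = (2.4000, 0.7000, -0.1000)
τ = (0.2000, 0.0700, 0.2000)

v₁ − v₀ = (0.09600000, 0.02800000, -0.00400000)
m·(v₁−v₀)/dt = (2.4000, 0.7000, -0.1000)
Δω = ω₁−ω₀ = (0.14053333, 0.03057778, 0.10954667)
applied torque τ = (0.2000, 0.0700, 0.2000)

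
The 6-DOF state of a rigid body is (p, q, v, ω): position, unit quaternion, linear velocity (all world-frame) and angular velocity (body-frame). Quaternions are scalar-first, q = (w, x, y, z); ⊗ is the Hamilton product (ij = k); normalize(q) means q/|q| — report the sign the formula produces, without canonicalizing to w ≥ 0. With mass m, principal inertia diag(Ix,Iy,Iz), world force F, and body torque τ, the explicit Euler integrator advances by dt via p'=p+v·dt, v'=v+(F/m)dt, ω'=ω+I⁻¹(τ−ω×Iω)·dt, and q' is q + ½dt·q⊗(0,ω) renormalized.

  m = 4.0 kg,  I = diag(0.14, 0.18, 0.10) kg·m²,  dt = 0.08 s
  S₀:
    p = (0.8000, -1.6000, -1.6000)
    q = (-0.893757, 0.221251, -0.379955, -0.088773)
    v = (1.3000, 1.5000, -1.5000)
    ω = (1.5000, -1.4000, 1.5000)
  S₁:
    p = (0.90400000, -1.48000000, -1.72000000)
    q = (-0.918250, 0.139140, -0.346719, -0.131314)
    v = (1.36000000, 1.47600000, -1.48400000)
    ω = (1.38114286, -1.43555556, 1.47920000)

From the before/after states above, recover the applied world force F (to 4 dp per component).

F = (3.0000, -1.2000, 0.8000)

v₁ − v₀ = (0.06000000, -0.02400000, 0.01600000)
m·(v₁−v₀)/dt = (3.0000, -1.2000, 0.8000)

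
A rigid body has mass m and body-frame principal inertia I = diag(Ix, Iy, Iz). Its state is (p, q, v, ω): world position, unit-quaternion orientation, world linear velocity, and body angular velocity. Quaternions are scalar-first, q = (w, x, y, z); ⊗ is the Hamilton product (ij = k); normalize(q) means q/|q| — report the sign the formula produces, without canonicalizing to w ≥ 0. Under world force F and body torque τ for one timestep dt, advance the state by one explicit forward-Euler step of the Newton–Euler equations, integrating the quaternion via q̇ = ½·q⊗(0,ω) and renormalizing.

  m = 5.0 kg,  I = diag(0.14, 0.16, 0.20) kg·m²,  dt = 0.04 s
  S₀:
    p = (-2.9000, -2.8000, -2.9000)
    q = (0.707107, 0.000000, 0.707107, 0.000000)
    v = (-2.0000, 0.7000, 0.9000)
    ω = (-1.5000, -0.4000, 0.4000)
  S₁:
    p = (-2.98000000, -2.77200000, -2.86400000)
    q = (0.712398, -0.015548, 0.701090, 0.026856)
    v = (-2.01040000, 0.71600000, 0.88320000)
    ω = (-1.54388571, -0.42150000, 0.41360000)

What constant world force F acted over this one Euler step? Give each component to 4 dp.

F = (-1.3000, 2.0000, -2.1000)

velocity change Δv = (-0.01040000, 0.01600000, -0.01680000)
F = m·Δv/dt = (-1.3000, 2.0000, -2.1000)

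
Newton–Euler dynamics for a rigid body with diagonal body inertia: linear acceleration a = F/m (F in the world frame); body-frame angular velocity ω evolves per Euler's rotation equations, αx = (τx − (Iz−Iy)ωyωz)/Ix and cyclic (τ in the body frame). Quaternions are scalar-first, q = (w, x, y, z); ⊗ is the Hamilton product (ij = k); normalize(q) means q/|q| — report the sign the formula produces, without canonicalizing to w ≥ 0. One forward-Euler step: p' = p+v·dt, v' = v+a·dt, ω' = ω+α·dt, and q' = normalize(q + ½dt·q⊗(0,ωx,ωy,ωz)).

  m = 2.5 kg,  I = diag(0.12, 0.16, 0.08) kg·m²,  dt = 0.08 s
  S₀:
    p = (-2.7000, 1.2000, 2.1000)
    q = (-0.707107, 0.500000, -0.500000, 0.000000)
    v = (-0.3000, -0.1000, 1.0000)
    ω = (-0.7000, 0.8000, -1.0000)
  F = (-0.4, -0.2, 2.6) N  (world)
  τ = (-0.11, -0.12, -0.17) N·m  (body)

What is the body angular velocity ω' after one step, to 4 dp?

ω' = (-0.8160, 0.7260, -1.1476)

α = I⁻¹(τ − ω×Iω) = (-1.4500, -0.9250, -1.8450)
ω + α·dt = (-0.8160, 0.7260, -1.1476)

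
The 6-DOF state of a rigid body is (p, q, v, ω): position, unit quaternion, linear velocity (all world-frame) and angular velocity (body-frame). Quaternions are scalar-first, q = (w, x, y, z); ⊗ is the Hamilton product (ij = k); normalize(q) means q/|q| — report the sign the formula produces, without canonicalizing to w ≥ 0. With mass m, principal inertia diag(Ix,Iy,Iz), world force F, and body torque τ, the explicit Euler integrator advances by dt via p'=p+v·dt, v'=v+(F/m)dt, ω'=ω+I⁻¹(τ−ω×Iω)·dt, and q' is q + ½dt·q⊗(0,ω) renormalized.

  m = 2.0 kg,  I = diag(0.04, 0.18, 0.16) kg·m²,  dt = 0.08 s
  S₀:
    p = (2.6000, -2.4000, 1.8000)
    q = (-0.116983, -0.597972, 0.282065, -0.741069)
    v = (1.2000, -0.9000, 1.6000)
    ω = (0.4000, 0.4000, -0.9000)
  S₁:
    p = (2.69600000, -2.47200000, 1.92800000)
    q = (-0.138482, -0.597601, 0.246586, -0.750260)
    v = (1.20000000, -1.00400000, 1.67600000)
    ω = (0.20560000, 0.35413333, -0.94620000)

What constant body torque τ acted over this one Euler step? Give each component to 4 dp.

τ = (-0.0900, -0.0600, -0.0700)

Δω = ω₁−ω₀ = (-0.19440000, -0.04586667, -0.04620000)
τ = I·(Δω/dt) + ω₀×(Iω₀) = (-0.0900, -0.0600, -0.0700)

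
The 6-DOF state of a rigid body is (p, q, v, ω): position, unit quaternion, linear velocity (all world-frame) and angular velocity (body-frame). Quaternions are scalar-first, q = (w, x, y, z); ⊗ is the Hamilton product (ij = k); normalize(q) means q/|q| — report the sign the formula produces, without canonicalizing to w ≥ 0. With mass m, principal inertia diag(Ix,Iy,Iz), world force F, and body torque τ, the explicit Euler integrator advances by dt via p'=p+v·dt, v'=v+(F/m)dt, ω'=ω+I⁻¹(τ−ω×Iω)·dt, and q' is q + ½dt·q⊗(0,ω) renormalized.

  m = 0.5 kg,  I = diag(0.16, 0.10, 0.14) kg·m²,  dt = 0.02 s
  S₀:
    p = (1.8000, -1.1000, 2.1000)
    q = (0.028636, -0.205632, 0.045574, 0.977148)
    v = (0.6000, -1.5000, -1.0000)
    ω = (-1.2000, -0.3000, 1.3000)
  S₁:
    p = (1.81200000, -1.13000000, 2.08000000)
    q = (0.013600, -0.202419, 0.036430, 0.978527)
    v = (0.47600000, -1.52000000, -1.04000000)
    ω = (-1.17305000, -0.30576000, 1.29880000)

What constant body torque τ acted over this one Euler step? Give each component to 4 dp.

Δω = ω₁−ω₀ = (0.02695000, -0.00576000, -0.00120000)
applied torque τ = (0.2000, -0.0600, -0.0300)

τ = (0.2000, -0.0600, -0.0300)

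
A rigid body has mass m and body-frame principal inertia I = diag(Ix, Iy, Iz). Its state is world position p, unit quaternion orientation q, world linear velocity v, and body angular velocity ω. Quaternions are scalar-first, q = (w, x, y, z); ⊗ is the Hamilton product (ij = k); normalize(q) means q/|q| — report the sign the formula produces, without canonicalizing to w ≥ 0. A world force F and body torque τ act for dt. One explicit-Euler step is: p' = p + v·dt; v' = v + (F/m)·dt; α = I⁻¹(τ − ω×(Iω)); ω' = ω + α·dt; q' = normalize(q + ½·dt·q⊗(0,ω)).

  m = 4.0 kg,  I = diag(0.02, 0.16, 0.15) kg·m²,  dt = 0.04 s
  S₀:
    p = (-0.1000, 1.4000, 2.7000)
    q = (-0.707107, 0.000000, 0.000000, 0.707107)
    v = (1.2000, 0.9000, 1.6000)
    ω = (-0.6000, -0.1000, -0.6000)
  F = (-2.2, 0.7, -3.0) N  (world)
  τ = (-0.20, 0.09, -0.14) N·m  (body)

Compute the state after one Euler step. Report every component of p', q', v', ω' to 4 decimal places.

p' = (-0.0520, 1.4360, 2.7640)
q' = (-0.6985, 0.0099, -0.0071, 0.7155)
v' = (1.1780, 0.9070, 1.5700)
ω' = (-0.9988, -0.0658, -0.6396)

gyro term ω×Iω = (-0.0006, -0.0468, 0.0084)
α = I⁻¹(τ − ω×Iω) = (-9.9700, 0.8550, -0.9893)
ω' = ω + α·dt = (-0.9988, -0.0658, -0.6396)
2q̇ = q⊗(0,ω) = (0.4242642, 0.4949749, -0.3535535, 0.4242642)
q + ½dt·q⊗(0,ω), renormalized = (-0.6985, 0.0099, -0.0071, 0.7155)
a = (-0.5500, 0.1750, -0.7500)
p + v·dt = (-0.0520, 1.4360, 2.7640)
v' = v + a·dt = (1.1780, 0.9070, 1.5700)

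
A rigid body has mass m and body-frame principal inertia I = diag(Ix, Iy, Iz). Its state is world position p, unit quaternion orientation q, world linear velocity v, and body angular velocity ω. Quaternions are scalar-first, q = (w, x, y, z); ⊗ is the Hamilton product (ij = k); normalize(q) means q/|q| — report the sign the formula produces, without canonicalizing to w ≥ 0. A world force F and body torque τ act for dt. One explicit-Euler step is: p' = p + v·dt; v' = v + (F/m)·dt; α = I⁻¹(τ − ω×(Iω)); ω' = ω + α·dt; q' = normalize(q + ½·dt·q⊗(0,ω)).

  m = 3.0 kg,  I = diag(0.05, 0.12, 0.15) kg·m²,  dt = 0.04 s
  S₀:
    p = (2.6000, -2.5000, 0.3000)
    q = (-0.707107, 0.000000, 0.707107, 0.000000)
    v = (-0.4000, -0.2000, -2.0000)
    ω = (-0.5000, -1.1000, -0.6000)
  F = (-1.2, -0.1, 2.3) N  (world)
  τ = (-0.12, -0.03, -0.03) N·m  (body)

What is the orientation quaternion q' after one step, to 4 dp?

q' = (-0.6913, -0.0014, 0.7224, 0.0156)

Hamilton product q⊗(0,ω) = (0.7778177, -0.0707107, 0.7778177, 0.7778177)
q' = normalize(q + ½dt·q⊗(0,ω)) = (-0.6913, -0.0014, 0.7224, 0.0156)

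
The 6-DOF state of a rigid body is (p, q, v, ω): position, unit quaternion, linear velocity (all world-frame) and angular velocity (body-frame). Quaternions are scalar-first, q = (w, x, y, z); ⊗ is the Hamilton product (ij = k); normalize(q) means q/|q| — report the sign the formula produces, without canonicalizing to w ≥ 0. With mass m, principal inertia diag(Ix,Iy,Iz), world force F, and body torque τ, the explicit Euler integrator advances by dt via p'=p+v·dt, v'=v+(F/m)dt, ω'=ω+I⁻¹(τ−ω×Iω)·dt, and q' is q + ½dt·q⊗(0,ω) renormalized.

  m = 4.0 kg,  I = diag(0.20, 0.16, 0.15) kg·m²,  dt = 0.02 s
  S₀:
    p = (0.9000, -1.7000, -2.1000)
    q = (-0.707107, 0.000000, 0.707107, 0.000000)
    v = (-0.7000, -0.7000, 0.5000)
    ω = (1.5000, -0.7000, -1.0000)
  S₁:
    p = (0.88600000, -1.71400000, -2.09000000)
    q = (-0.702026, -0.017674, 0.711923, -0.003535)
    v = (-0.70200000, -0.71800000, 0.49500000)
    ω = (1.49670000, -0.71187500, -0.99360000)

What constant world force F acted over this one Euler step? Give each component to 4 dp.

velocity change Δv = (-0.00200000, -0.01800000, -0.00500000)
F = m·Δv/dt = (-0.4000, -3.6000, -1.0000)

F = (-0.4000, -3.6000, -1.0000)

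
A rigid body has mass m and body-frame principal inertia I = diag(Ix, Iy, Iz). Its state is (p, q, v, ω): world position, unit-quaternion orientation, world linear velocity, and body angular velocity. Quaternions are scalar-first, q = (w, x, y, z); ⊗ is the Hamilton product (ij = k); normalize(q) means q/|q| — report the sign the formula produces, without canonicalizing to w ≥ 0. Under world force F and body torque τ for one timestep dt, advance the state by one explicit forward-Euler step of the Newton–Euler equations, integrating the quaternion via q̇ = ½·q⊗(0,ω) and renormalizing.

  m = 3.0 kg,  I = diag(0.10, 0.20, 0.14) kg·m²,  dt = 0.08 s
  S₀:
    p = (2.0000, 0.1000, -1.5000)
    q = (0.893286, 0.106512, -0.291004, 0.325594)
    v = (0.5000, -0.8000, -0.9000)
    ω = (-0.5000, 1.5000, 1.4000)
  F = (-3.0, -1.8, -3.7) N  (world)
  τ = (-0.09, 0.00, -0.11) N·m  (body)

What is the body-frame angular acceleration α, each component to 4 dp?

α = (0.3600, -0.1400, -0.2500)

precession coupling ω×(Iω) = (-0.1260, 0.0280, -0.0750)
α = I⁻¹(τ − ω×Iω) = (0.3600, -0.1400, -0.2500)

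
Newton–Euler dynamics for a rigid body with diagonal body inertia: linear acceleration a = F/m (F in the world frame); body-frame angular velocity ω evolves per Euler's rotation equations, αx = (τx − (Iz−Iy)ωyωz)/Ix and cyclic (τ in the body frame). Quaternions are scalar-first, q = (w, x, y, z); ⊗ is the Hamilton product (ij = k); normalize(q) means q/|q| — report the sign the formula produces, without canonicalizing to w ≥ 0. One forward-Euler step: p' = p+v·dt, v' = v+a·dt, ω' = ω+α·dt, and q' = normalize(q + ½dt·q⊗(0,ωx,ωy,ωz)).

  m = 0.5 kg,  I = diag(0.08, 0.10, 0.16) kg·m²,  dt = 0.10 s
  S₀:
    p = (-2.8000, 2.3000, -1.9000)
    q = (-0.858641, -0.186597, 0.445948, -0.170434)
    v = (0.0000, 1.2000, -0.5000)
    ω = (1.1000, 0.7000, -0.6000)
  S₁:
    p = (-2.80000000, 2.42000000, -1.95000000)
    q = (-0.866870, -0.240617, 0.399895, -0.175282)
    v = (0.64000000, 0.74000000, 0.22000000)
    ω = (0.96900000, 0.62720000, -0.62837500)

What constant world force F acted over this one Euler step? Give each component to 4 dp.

F = (3.2000, -2.3000, 3.6000)

velocity change Δv = (0.64000000, -0.46000000, 0.72000000)
m·(v₁−v₀)/dt = (3.2000, -2.3000, 3.6000)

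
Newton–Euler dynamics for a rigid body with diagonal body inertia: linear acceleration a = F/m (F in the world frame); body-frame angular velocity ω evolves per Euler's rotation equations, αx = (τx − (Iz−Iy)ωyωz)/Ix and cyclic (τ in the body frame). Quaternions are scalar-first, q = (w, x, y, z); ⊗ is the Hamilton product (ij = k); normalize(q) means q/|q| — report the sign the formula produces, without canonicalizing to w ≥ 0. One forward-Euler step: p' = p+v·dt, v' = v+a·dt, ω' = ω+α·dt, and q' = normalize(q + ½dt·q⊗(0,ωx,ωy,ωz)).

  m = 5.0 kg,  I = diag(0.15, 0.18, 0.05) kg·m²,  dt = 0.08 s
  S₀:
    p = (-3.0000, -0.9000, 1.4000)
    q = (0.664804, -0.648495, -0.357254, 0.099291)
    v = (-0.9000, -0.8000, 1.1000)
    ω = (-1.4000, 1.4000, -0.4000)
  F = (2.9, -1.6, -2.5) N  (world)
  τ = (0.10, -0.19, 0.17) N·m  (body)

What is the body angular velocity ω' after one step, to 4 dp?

gyro term ω×Iω = (0.0728, 0.0560, -0.0588)
(τ − ω×Iω)/I = (0.1813, -1.3667, 4.5760)
ω' = ω + α·dt = (-1.3855, 1.2907, -0.0339)

ω' = (-1.3855, 1.2907, -0.0339)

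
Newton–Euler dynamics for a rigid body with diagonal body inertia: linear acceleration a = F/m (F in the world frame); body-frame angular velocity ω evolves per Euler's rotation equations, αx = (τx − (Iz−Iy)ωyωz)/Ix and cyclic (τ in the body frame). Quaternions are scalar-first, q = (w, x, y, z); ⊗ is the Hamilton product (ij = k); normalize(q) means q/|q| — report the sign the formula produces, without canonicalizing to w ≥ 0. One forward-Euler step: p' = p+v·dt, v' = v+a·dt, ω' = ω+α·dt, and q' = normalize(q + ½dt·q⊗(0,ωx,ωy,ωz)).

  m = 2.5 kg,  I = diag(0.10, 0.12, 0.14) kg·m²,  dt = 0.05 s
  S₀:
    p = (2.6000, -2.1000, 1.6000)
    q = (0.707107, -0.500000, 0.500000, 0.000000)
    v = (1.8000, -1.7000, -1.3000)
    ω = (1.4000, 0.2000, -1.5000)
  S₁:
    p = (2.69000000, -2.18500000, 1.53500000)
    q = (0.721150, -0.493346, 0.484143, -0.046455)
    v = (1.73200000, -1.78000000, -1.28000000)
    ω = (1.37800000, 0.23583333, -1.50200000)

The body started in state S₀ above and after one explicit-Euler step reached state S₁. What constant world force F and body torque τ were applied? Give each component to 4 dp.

F = (-3.4000, -4.0000, 1.0000)
τ = (-0.0500, 0.1700, 0.0000)

rate change Δω = (-0.02200000, 0.03583333, -0.00200000)
applied torque τ = (-0.0500, 0.1700, 0.0000)
Δv = v₁−v₀ = (-0.06800000, -0.08000000, 0.02000000)
m·(v₁−v₀)/dt = (-3.4000, -4.0000, 1.0000)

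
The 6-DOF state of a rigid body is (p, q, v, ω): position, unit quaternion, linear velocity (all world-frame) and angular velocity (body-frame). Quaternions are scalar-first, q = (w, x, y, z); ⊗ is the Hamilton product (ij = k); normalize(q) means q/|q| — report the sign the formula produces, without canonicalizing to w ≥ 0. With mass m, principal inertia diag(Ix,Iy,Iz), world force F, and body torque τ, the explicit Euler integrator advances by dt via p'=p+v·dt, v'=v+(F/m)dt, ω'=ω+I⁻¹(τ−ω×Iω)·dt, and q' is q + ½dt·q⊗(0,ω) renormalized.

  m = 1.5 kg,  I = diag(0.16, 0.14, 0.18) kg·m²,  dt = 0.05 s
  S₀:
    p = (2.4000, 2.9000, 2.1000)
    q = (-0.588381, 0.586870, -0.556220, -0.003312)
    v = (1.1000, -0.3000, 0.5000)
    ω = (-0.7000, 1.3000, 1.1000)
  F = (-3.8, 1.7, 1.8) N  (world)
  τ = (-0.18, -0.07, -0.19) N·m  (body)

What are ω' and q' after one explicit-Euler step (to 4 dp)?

ω×(Iω) gyroscopic = (0.0572, 0.0154, 0.0182)
α = I⁻¹(τ − ω×Iω) = (-1.4825, -0.6100, -1.1567)
ω' = ω + α·dt = (-0.7741, 1.2695, 1.0422)
Hamilton product q⊗(0,ω) = (1.1375382, -0.1956697, -1.4081339, -0.2736421)
q + ½dt·q⊗(0,ω), renormalized = (-0.5594, 0.5814, -0.5908, -0.0101)

ω' = (-0.7741, 1.2695, 1.0422)
q' = (-0.5594, 0.5814, -0.5908, -0.0101)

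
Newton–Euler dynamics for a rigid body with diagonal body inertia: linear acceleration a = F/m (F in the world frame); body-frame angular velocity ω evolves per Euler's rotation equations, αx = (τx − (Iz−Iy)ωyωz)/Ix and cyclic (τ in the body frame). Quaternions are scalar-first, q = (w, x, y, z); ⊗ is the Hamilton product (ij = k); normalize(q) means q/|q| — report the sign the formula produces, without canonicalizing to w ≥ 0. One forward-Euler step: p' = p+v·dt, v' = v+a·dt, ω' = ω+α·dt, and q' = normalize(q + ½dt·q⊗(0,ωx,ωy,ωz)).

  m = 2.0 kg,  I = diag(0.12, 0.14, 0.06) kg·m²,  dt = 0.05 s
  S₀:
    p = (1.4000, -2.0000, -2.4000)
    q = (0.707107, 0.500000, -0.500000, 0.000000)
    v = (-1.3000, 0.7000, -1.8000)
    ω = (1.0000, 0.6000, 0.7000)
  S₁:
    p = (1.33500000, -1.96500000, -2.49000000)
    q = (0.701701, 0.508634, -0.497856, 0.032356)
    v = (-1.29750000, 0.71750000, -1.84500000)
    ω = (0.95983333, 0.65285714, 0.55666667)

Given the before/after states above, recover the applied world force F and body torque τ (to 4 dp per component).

v₁ − v₀ = (0.00250000, 0.01750000, -0.04500000)
applied force F = (0.1000, 0.7000, -1.8000)
Δω = ω₁−ω₀ = (-0.04016667, 0.05285714, -0.14333333)
precession coupling = (-0.0336, 0.0420, 0.0120)
I·α + gyro = (-0.1300, 0.1900, -0.1600)

F = (0.1000, 0.7000, -1.8000)
τ = (-0.1300, 0.1900, -0.1600)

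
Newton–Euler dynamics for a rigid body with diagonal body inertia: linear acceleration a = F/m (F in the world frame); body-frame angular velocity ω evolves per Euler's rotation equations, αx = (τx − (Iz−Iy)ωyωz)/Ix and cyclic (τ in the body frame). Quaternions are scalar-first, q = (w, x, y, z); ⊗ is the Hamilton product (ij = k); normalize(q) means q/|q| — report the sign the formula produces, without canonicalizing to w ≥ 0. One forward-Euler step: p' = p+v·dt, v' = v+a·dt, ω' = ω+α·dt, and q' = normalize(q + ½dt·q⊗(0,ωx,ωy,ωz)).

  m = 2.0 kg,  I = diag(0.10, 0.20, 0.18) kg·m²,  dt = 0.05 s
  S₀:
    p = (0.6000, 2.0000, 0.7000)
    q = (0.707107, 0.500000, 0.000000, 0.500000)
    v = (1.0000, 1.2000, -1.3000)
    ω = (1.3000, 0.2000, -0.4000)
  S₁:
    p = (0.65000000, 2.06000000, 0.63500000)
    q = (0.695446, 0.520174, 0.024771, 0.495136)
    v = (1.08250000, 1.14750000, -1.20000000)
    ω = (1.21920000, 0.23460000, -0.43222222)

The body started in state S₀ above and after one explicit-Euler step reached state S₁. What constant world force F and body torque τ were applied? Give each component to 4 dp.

Δv = v₁−v₀ = (0.08250000, -0.05250000, 0.10000000)
m·(v₁−v₀)/dt = (3.3000, -2.1000, 4.0000)
ω₁ − ω₀ = (-0.08080000, 0.03460000, -0.03222222)
ω₀×(Iω₀) = (0.0016, 0.0416, 0.0260)
applied torque τ = (-0.1600, 0.1800, -0.0900)

F = (3.3000, -2.1000, 4.0000)
τ = (-0.1600, 0.1800, -0.0900)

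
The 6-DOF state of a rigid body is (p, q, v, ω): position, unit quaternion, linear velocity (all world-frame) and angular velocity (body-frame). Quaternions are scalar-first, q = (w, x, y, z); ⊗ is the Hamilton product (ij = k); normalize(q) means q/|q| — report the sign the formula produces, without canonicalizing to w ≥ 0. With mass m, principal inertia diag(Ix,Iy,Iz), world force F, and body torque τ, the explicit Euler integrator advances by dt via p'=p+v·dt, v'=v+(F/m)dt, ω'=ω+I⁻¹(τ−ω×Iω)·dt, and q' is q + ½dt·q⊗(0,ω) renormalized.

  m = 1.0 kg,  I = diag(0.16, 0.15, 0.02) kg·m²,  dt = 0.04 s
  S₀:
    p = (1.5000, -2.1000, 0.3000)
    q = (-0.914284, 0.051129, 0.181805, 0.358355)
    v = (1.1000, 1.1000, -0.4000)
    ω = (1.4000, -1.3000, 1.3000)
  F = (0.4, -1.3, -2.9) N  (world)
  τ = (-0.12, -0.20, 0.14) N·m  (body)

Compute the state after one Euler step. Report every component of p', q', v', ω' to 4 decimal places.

p' = (1.5440, -2.0560, 0.2840)
q' = (-0.9193, 0.0395, 0.2141, 0.3278)
v' = (1.1160, 1.0480, -0.5160)
ω' = (1.3151, -1.4213, 1.5436)

linear accel F/m = (0.4000, -1.3000, -2.9000)
new position p' = (1.5440, -2.0560, 0.2840)
v + (F/m)dt = (1.1160, 1.0480, -0.5160)
gyro term ω×Iω = (0.2197, 0.2548, 0.0182)
(τ − ω×Iω)/I = (-2.1231, -3.0320, 6.0900)
new body rate ω' = (1.3151, -1.4213, 1.5436)
Hamilton product q⊗(0,ω) = (-0.3010956, -0.5777896, 1.6237985, -1.5095639)
updated quaternion q' = (-0.9193, 0.0395, 0.2141, 0.3278)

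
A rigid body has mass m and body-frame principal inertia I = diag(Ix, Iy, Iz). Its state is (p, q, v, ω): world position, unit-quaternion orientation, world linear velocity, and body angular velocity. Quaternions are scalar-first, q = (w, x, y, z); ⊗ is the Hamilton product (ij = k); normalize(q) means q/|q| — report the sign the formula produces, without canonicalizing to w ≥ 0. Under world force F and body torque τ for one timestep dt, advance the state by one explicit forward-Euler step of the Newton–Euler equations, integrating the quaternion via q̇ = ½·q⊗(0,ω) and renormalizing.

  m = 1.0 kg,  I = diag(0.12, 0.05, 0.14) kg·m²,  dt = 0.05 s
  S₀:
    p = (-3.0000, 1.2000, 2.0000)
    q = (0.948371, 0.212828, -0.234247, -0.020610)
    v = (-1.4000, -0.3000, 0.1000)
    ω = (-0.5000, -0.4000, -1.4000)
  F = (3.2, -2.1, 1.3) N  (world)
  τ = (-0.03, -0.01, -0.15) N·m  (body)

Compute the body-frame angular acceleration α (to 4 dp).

gyro term ω×Iω = (0.0504, -0.0140, -0.0140)
angular accel α = (-0.6700, 0.0800, -0.9714)

α = (-0.6700, 0.0800, -0.9714)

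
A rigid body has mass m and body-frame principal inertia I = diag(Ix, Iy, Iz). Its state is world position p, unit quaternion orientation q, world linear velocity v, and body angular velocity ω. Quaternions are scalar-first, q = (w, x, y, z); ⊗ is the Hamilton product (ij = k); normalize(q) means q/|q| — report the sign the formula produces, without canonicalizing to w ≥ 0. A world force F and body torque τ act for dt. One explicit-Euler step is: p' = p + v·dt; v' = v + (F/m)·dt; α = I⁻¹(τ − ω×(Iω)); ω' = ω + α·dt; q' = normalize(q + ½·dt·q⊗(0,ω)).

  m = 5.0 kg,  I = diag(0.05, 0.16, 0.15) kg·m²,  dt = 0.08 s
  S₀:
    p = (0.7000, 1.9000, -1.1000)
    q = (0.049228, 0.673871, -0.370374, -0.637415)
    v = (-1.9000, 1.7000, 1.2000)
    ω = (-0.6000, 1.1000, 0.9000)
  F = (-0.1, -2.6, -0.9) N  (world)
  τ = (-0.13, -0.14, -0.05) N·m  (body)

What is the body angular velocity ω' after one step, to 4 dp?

ω×(Iω) gyroscopic = (-0.0099, 0.0540, -0.0726)
angular accel α = (-2.4020, -1.2125, 0.1507)
ω' = ω + α·dt = (-0.7922, 1.0030, 0.9121)

ω' = (-0.7922, 1.0030, 0.9121)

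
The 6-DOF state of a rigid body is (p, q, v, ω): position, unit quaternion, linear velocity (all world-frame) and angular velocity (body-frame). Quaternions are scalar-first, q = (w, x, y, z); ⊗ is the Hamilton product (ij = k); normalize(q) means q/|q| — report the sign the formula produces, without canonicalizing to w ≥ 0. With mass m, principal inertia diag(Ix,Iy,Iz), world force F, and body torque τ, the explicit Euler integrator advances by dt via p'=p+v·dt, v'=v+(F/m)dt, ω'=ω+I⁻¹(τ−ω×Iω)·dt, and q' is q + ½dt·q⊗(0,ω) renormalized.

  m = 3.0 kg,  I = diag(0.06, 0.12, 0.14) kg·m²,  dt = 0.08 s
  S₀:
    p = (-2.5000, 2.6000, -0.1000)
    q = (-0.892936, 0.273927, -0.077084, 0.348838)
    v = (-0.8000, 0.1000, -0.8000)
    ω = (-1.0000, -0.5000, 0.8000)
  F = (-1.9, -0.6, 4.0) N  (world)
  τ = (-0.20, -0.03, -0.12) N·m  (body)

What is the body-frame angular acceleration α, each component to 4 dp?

precession coupling ω×(Iω) = (-0.0080, 0.0640, 0.0300)
angular accel α = (-3.2000, -0.7833, -1.0714)

α = (-3.2000, -0.7833, -1.0714)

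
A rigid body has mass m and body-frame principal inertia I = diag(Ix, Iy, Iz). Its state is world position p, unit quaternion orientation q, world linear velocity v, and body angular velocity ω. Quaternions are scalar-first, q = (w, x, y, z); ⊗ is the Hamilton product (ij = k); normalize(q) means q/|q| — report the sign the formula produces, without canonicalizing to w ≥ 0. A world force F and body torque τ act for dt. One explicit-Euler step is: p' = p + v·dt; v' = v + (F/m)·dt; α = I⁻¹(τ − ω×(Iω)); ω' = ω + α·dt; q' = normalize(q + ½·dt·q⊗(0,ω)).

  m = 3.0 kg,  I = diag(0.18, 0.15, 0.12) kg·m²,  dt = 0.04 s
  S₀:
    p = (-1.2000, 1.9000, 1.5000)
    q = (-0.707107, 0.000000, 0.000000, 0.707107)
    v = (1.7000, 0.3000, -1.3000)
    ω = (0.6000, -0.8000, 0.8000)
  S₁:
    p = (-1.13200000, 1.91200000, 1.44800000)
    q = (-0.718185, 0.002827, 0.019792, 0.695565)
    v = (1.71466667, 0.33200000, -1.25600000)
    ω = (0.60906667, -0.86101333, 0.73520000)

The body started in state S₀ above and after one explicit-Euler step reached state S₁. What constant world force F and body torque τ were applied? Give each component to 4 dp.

F = (1.1000, 2.4000, 3.3000)
τ = (0.0600, -0.2000, -0.1800)

v₁ − v₀ = (0.01466667, 0.03200000, 0.04400000)
F = m·Δv/dt = (1.1000, 2.4000, 3.3000)
Δω = ω₁−ω₀ = (0.00906667, -0.06101333, -0.06480000)
applied torque τ = (0.0600, -0.2000, -0.1800)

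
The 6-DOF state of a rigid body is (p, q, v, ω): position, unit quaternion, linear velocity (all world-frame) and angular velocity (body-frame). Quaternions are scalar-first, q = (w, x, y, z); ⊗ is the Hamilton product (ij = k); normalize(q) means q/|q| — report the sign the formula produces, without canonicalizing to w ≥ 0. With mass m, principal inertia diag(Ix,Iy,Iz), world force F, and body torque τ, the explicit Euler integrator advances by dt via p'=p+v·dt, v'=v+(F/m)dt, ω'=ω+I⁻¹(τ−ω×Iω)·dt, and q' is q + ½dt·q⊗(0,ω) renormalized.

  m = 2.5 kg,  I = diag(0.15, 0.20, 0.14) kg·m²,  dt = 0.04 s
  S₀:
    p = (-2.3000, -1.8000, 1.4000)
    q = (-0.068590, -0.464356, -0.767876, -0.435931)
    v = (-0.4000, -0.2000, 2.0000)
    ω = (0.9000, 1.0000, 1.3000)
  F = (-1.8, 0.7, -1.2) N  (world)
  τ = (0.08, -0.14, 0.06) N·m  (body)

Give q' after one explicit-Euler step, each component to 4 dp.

q' = (-0.0335, -0.4765, -0.7645, -0.4329)

Hamilton product q⊗(0,ω) = (1.7525067, -0.6240388, 0.1427349, 0.1375654)
q + ½dt·q⊗(0,ω), renormalized = (-0.0335, -0.4765, -0.7645, -0.4329)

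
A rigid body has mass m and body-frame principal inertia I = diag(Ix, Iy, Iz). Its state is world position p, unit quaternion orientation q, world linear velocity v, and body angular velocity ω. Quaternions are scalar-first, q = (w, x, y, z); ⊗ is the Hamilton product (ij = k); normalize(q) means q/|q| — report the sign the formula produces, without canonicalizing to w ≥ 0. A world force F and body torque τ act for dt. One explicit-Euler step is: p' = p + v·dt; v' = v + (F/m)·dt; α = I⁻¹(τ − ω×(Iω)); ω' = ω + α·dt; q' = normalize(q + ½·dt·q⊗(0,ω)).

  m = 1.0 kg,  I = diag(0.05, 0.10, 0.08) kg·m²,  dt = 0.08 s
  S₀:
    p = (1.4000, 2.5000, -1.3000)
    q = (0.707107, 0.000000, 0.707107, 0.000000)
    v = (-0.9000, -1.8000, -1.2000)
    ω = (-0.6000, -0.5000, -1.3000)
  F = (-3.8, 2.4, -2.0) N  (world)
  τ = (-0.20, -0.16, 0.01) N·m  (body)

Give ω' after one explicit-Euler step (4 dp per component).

ω' = (-0.8992, -0.6093, -1.3050)

ω×(Iω) gyroscopic = (-0.0130, -0.0234, 0.0150)
(τ − ω×Iω)/I = (-3.7400, -1.3660, -0.0625)
new body rate ω' = (-0.8992, -0.6093, -1.3050)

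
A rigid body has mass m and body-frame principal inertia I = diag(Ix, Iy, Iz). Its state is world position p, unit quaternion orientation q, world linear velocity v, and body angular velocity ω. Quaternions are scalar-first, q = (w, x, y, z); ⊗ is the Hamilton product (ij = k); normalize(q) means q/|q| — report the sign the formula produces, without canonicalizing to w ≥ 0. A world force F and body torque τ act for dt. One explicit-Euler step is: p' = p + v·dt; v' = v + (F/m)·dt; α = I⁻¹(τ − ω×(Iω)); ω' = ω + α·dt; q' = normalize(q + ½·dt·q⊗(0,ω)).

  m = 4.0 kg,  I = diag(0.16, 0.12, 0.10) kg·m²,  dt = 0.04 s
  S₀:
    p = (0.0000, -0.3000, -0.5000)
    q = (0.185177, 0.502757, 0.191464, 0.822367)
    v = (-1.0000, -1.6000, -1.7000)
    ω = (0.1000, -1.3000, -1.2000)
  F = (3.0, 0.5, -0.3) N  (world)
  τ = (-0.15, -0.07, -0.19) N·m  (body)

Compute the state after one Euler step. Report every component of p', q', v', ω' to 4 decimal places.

p' = (-0.0400, -0.3640, -0.5680)
q' = (0.2088, 0.5196, 0.2002, 0.8040)
v' = (-0.9700, -1.5950, -1.7030)
ω' = (0.0703, -1.3209, -1.2781)

ω×(Iω) gyroscopic = (-0.0312, -0.0072, 0.0052)
α = I⁻¹(τ − ω×Iω) = (-0.7425, -0.5233, -1.9520)
ω' = ω + α·dt = (0.0703, -1.3209, -1.2781)
Hamilton product q⊗(0,ω) = (1.1854679, 0.8578380, 0.4448150, -0.8949429)
q + ½dt·q⊗(0,ω), renormalized = (0.2088, 0.5196, 0.2002, 0.8040)
a = F/m = (0.7500, 0.1250, -0.0750)
p' = p + v·dt = (-0.0400, -0.3640, -0.5680)
new velocity v' = (-0.9700, -1.5950, -1.7030)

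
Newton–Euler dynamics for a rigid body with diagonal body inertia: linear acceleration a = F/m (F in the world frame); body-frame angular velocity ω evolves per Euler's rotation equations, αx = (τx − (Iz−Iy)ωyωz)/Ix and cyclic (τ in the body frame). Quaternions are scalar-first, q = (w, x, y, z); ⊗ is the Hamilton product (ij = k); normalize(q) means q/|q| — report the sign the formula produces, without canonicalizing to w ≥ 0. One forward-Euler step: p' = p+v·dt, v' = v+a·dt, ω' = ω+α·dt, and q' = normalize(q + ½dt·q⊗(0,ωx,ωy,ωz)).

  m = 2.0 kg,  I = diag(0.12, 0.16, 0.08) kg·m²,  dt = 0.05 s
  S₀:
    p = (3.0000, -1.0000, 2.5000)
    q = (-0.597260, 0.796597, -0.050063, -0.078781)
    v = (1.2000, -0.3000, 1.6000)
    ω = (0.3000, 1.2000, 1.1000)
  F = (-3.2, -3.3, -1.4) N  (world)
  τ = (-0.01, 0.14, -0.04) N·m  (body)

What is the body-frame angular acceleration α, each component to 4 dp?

α = (0.7967, 0.7925, -0.6800)

precession coupling ω×(Iω) = (-0.1056, 0.0132, 0.0144)
angular accel α = (0.7967, 0.7925, -0.6800)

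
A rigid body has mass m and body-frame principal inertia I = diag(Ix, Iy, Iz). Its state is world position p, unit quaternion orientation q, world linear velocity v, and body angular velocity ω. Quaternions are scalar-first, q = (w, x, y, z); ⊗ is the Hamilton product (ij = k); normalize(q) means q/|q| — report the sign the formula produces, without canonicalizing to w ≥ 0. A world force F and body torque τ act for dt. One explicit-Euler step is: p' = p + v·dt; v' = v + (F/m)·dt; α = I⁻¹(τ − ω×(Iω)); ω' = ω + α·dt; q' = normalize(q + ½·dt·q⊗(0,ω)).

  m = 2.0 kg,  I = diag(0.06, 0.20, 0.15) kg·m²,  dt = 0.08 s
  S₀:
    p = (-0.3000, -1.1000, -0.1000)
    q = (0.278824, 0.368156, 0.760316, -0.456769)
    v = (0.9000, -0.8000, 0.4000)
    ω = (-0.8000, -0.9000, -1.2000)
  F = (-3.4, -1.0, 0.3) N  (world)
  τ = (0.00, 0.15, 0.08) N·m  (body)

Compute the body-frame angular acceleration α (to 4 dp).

gyro term ω×Iω = (-0.0540, -0.0864, 0.1008)
(τ − ω×Iω)/I = (0.9000, 1.1820, -0.1387)

α = (0.9000, 1.1820, -0.1387)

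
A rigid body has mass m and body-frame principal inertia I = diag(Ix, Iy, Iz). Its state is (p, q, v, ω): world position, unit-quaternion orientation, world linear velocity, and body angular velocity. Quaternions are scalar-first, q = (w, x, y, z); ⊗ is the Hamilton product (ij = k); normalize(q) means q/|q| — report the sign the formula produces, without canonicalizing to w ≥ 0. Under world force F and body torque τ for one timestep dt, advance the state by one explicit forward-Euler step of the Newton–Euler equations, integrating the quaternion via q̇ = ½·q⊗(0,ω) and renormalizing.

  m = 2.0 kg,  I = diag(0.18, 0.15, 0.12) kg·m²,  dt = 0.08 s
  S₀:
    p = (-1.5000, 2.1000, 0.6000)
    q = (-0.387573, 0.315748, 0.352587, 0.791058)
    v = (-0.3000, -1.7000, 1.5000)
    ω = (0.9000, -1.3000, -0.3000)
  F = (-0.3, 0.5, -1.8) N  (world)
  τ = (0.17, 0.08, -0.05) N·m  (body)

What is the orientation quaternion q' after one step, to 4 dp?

q' = (-0.3703, 0.3380, 0.4042, 0.7650)

2q̇ = q⊗(0,ω) = (0.4115073, 0.5737836, 1.3105215, -0.6115288)
q + ½dt·q⊗(0,ω), renormalized = (-0.3703, 0.3380, 0.4042, 0.7650)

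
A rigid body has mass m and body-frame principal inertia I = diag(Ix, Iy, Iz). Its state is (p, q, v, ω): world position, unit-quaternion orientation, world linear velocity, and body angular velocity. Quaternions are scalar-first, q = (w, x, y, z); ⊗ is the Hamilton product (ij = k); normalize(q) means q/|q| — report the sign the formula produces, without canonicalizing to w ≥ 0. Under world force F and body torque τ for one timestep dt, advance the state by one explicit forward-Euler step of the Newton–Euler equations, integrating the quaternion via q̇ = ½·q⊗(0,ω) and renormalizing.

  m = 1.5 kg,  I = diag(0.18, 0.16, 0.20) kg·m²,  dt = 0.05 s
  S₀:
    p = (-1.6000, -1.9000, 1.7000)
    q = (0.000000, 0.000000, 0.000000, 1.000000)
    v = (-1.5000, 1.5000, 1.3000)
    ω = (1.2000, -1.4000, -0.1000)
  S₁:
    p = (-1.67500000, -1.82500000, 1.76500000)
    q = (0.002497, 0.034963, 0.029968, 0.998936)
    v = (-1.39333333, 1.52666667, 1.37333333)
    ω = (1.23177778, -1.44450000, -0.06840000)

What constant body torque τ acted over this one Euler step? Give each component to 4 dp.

τ = (0.1200, -0.1400, 0.1600)

rate change Δω = (0.03177778, -0.04450000, 0.03160000)
precession coupling = (0.0056, 0.0024, 0.0336)
τ = I·(Δω/dt) + ω₀×(Iω₀) = (0.1200, -0.1400, 0.1600)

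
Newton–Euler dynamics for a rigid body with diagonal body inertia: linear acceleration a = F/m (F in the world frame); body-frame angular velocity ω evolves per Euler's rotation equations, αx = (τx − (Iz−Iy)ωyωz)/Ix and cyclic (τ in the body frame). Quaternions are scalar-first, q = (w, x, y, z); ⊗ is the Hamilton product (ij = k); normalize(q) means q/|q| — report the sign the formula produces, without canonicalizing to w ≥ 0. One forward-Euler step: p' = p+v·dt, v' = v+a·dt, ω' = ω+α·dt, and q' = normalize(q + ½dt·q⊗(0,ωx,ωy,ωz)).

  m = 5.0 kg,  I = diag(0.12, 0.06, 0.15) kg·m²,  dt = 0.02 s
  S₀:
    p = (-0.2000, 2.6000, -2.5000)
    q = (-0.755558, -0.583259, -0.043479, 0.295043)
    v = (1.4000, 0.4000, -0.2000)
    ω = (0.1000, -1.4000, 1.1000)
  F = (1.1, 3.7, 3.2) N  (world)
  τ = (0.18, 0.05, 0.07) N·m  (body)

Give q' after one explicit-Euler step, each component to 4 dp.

q' = (-0.7587, -0.5803, -0.0262, 0.2949)

q⊗(0,ω) = (-0.3270920, 0.2896775, 1.7288704, -0.0102033)
q + ½dt·q⊗(0,ω), renormalized = (-0.7587, -0.5803, -0.0262, 0.2949)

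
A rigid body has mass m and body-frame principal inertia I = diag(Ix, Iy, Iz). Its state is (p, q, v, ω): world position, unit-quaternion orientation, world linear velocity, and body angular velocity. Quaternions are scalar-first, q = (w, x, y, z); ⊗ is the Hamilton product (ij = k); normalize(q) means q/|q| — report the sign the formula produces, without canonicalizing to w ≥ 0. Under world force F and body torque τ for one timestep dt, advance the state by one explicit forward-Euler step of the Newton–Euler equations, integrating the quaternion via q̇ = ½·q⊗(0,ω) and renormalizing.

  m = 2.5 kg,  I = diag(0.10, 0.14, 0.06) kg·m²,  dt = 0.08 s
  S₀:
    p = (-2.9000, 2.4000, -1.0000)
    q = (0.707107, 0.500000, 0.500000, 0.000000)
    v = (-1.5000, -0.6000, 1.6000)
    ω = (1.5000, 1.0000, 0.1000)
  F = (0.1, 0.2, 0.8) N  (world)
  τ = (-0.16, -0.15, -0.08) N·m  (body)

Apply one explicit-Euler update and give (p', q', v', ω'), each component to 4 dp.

p + v·dt = (-3.0200, 2.3520, -0.8720)
v' = v + a·dt = (-1.4968, -0.5936, 1.6256)
gyro term ω×Iω = (-0.0080, 0.0060, 0.0600)
angular accel α = (-1.5200, -1.1143, -2.3333)
ω' = ω + α·dt = (1.3784, 0.9109, -0.0867)
Hamilton product q⊗(0,ω) = (-1.2500000, 1.1106605, 0.6571070, -0.1792893)
q + ½dt·q⊗(0,ω), renormalized = (0.6554, 0.5430, 0.5249, -0.0072)

p' = (-3.0200, 2.3520, -0.8720)
q' = (0.6554, 0.5430, 0.5249, -0.0072)
v' = (-1.4968, -0.5936, 1.6256)
ω' = (1.3784, 0.9109, -0.0867)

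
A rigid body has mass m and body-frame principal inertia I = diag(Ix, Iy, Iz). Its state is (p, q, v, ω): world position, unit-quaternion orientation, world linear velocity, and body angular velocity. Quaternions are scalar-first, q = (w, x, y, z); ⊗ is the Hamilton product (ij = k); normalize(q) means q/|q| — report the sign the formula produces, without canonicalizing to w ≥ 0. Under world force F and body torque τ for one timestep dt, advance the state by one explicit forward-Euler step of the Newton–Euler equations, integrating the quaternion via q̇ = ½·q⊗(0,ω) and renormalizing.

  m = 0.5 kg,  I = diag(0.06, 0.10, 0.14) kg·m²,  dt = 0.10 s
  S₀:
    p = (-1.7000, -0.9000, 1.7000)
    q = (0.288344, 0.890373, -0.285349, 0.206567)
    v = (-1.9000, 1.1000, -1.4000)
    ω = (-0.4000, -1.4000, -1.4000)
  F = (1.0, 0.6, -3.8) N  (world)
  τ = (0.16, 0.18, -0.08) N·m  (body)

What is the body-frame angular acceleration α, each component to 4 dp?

gyro term ω×Iω = (0.0784, -0.0448, 0.0224)
(τ − ω×Iω)/I = (1.3600, 2.2480, -0.7314)

α = (1.3600, 2.2480, -0.7314)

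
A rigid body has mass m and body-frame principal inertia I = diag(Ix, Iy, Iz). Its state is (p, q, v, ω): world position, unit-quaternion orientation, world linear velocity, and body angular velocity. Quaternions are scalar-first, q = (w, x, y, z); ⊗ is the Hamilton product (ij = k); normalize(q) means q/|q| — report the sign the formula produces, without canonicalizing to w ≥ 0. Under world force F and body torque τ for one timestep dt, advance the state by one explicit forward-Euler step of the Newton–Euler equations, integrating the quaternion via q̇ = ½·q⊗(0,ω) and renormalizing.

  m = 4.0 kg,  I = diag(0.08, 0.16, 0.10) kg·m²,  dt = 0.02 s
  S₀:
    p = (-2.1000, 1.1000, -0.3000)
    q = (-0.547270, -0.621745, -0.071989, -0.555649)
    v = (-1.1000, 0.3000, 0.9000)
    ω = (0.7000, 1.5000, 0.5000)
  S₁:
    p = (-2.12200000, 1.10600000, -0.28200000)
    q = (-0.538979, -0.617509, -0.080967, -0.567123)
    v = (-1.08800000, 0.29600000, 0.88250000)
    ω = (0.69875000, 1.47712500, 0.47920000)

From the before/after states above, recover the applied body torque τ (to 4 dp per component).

Δω = ω₁−ω₀ = (-0.00125000, -0.02287500, -0.02080000)
τ = I·(Δω/dt) + ω₀×(Iω₀) = (-0.0500, -0.1900, -0.0200)

τ = (-0.0500, -0.1900, -0.0200)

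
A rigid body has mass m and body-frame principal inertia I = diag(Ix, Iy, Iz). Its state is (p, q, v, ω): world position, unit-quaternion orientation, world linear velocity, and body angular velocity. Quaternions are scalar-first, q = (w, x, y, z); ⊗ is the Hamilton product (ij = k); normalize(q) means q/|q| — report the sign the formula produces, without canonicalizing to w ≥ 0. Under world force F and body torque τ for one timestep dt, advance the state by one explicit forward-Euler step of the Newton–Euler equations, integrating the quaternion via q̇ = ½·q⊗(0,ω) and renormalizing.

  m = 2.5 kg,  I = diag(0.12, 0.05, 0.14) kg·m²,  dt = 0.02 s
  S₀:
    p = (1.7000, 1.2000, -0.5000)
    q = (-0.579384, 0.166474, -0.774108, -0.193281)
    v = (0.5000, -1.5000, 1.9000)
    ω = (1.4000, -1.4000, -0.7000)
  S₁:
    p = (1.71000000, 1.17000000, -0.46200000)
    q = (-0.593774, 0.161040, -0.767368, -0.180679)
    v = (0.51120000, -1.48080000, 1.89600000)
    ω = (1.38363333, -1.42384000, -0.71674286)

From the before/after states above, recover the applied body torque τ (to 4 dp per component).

Δω = ω₁−ω₀ = (-0.01636667, -0.02384000, -0.01674286)
applied torque τ = (-0.0100, -0.0400, 0.0200)

τ = (-0.0100, -0.0400, 0.0200)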